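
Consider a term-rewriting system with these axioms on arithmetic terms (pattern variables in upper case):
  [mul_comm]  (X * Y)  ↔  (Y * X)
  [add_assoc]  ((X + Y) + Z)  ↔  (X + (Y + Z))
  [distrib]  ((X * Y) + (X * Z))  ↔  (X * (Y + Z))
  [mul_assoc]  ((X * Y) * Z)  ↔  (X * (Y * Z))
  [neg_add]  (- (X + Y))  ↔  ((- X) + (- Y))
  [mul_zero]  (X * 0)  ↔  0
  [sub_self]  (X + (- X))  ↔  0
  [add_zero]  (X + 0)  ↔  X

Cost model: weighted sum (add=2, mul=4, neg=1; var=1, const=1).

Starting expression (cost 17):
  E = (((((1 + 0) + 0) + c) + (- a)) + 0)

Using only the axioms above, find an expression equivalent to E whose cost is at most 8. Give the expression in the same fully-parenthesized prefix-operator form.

((1 + c) + (- a))   [cost 8]

1. [add_zero →] (1 + 0)  →  1;  E = ((((1 + 0) + c) + (- a)) + 0)
2. [add_zero →] (1 + 0)  →  1;  E = (((1 + c) + (- a)) + 0)
3. [add_zero →] (((1 + c) + (- a)) + 0)  →  ((1 + c) + (- a));  cost 8 ≤ 8, done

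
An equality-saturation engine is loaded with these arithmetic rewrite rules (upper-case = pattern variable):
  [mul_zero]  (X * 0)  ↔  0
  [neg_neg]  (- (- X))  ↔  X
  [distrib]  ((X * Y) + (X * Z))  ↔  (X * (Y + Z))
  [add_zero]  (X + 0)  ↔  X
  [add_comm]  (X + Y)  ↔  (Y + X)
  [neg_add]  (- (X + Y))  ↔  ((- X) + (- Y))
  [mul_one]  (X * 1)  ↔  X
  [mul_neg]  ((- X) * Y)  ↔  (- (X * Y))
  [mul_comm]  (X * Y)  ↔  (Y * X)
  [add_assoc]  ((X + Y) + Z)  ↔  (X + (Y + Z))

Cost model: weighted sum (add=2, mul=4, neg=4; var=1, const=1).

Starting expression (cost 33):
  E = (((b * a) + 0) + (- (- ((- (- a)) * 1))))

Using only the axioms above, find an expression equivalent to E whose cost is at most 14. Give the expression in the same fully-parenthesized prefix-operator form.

((b * a) + (1 * a))   [cost 14]

1. [neg_neg →] (- (- ((- (- a)) * 1)))  →  ((- (- a)) * 1);  E = (((b * a) + 0) + ((- (- a)) * 1))
2. [add_zero →] ((b * a) + 0)  →  (b * a);  E = ((b * a) + ((- (- a)) * 1))
3. [mul_comm →] ((- (- a)) * 1)  →  (1 * (- (- a)));  E = ((b * a) + (1 * (- (- a))))
4. [neg_neg →] (- (- a))  →  a;  cost 14 ≤ 14, done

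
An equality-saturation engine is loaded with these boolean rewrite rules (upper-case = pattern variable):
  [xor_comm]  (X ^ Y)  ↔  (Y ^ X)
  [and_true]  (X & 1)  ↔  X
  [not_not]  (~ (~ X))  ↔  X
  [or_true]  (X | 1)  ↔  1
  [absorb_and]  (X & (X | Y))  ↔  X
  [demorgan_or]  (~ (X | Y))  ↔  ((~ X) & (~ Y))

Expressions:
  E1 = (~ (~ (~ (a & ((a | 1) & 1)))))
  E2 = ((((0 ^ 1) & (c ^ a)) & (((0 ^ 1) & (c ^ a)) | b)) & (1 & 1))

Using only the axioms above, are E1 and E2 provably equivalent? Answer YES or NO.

The axioms are sound identities: if E1 ↔* E2 then E1 and E2 evaluate identically under any assignment.
Under a=0, b=0, c=0: E1 evaluates to 1, E2 to 0. Distinct ⇒ no rewrite sequence connects them.

NO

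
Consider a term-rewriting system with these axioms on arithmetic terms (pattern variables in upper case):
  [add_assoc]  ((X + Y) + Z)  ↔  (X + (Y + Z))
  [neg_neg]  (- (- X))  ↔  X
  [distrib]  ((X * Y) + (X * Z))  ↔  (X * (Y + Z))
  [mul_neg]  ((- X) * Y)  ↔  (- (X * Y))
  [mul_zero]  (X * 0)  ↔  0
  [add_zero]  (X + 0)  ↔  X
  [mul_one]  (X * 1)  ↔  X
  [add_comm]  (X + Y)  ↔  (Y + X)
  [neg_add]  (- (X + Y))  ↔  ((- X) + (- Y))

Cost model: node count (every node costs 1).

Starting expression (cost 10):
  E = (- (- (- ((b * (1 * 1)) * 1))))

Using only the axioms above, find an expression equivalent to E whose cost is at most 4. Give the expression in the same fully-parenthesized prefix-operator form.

(1) ((b * (1 * 1)) * 1)  =[mul_one →]=  (b * (1 * 1))    ⊢ (- (- (- (b * (1 * 1)))))
(2) (- (- (- (b * (1 * 1)))))  =[neg_neg →]=  (- (b * (1 * 1)))
(3) (1 * 1)  =[mul_one →]=  1    ⊢ cost 4, within 4

(- (b * 1))   [cost 4]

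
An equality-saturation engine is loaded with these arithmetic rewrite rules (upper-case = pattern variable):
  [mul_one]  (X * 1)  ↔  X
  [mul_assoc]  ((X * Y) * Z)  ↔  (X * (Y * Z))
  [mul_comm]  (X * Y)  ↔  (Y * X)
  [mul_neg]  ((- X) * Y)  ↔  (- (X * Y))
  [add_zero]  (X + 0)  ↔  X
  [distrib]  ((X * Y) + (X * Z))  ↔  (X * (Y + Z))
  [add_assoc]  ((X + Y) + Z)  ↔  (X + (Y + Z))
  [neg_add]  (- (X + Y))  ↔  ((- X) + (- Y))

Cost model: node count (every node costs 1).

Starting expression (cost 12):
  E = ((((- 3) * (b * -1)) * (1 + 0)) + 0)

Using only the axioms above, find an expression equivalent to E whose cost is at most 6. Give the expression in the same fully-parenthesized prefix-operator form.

1. [add_zero →] (1 + 0)  →  1;  E = ((((- 3) * (b * -1)) * 1) + 0)
2. [mul_one →] (((- 3) * (b * -1)) * 1)  →  ((- 3) * (b * -1));  E = (((- 3) * (b * -1)) + 0)
3. [add_zero →] (((- 3) * (b * -1)) + 0)  →  ((- 3) * (b * -1));  cost 6 ≤ 6, done

((- 3) * (b * -1))   [cost 6]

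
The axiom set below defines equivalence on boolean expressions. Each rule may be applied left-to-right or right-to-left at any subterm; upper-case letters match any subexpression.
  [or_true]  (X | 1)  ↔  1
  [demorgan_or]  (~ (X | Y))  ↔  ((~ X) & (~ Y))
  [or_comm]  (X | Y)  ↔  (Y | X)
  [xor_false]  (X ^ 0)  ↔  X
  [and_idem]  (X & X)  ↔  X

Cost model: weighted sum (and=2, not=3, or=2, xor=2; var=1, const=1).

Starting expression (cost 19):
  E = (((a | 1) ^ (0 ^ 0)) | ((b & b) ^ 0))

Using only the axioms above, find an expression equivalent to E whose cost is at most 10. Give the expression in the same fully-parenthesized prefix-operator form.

(1) (0 ^ 0)  =[xor_false →]=  0    ⊢ (((a | 1) ^ 0) | ((b & b) ^ 0))
(2) ((a | 1) ^ 0)  =[xor_false →]=  (a | 1)    ⊢ ((a | 1) | ((b & b) ^ 0))
(3) (b & b)  =[and_idem →]=  b    ⊢ cost 10, within 10

((a | 1) | (b ^ 0))   [cost 10]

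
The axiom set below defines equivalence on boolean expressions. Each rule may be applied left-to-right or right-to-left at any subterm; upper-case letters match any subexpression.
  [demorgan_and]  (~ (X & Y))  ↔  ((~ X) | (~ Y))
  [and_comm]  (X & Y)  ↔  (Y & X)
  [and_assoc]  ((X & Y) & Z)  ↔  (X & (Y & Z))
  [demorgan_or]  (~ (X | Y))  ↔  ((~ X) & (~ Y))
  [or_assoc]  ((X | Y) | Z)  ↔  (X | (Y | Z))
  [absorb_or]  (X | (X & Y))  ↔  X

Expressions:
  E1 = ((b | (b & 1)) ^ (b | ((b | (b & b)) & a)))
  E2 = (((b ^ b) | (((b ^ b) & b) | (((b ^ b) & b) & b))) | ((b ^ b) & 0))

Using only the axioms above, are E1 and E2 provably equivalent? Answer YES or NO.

YES

1. [absorb_or →] (b | (b & b))  →  b;  E1 = ((b | (b & 1)) ^ (b | (b & a)))
2. [absorb_or →] (b | (b & a))  →  b;  E1 = ((b | (b & 1)) ^ b)
3. [absorb_or →] (b | (b & 1))  →  b;  E1 = (b ^ b)
4. [absorb_or ←] (b ^ b)  →  ((b ^ b) | ((b ^ b) & 0))
5. [absorb_or ←] (b ^ b)  →  ((b ^ b) | ((b ^ b) & b));  E1 = (((b ^ b) | ((b ^ b) & b)) | ((b ^ b) & 0))
6. [absorb_or ←] ((b ^ b) & b)  →  (((b ^ b) & b) | (((b ^ b) & b) & b));  this is E2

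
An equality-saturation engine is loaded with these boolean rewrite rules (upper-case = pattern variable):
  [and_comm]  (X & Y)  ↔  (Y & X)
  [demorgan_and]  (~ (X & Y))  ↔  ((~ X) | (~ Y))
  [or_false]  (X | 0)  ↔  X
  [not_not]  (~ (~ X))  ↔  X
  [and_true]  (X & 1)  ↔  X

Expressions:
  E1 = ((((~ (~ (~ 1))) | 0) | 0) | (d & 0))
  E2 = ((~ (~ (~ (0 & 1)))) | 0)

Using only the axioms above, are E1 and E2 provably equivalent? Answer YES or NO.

All listed rules preserve value, hence provable equivalence implies equal values everywhere; look for a separating assignment.
d=0 gives E1 ↦ 0, E2 ↦ 1; values differ ⇒ not provably equivalent.

NO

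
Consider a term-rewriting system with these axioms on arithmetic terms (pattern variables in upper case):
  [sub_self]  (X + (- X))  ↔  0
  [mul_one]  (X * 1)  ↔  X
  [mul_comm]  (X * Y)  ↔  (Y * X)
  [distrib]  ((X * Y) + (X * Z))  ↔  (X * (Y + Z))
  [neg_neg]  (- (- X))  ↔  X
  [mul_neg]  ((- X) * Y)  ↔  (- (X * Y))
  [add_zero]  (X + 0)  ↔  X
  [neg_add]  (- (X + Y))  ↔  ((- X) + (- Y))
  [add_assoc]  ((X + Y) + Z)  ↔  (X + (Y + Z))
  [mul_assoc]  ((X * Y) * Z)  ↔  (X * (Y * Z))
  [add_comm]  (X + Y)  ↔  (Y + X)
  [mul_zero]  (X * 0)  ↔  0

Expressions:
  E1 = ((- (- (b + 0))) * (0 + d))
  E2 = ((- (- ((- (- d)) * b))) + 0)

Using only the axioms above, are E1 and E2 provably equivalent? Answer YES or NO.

YES

(1) (- (- (b + 0)))  =[neg_neg →]=  (b + 0)    ⊢ ((b + 0) * (0 + d))
(2) (0 + d)  =[add_comm →]=  (d + 0)    ⊢ ((b + 0) * (d + 0))
(3) (d + 0)  =[add_zero →]=  d    ⊢ ((b + 0) * d)
(4) (b + 0)  =[add_zero →]=  b    ⊢ (b * d)
(5) (b * d)  =[mul_comm →]=  (d * b)
(6) (d * b)  =[neg_neg ←]=  (- (- (d * b)))
(7) d  =[neg_neg ←]=  (- (- d))    ⊢ (- (- ((- (- d)) * b)))
(8) (- (- ((- (- d)) * b)))  =[add_zero ←]=  ((- (- ((- (- d)) * b))) + 0)    ⊢ E2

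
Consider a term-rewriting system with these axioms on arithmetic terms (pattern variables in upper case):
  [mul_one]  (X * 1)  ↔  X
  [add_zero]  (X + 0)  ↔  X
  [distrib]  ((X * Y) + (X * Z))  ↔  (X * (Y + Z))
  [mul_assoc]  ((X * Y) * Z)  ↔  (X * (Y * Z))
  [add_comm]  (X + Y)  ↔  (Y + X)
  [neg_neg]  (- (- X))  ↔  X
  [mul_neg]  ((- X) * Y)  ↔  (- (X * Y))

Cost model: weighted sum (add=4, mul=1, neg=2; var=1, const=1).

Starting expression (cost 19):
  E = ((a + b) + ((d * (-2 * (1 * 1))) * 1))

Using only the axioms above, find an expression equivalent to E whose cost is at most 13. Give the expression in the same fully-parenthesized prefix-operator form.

1. [mul_one →] ((d * (-2 * (1 * 1))) * 1)  →  (d * (-2 * (1 * 1)));  E = ((a + b) + (d * (-2 * (1 * 1))))
2. [mul_one →] (1 * 1)  →  1;  E = ((a + b) + (d * (-2 * 1)))
3. [mul_one →] (-2 * 1)  →  -2;  cost 13 ≤ 13, done

((a + b) + (d * -2))   [cost 13]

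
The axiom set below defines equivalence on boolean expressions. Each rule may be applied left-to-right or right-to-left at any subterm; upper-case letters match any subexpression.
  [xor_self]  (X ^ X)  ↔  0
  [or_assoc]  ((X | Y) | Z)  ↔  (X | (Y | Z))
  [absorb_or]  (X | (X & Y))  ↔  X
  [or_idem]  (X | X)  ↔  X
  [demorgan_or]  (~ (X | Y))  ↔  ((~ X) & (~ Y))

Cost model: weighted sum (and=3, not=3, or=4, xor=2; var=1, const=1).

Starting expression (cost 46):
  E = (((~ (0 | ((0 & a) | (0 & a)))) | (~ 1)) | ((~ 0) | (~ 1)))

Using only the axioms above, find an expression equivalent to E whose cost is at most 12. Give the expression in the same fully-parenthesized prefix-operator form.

(1) ((0 & a) | (0 & a))  =[or_idem →]=  (0 & a)    ⊢ (((~ (0 | (0 & a))) | (~ 1)) | ((~ 0) | (~ 1)))
(2) (0 | (0 & a))  =[absorb_or →]=  0    ⊢ (((~ 0) | (~ 1)) | ((~ 0) | (~ 1)))
(3) (((~ 0) | (~ 1)) | ((~ 0) | (~ 1)))  =[or_idem →]=  ((~ 0) | (~ 1))    ⊢ cost 12, within 12

((~ 0) | (~ 1))   [cost 12]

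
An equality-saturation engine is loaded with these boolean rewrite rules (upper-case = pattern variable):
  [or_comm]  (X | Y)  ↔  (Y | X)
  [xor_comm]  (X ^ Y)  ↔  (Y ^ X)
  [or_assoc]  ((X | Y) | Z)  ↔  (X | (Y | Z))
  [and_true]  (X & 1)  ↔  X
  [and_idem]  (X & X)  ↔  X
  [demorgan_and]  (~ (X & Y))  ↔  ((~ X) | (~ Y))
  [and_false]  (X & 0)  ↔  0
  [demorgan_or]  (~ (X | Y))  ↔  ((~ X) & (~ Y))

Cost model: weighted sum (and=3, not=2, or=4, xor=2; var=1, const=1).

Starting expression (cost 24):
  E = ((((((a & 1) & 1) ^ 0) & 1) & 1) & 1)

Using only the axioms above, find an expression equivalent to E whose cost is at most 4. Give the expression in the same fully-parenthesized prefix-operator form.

(0 ^ a)   [cost 4]

(1) ((a & 1) & 1)  =[and_true →]=  (a & 1)    ⊢ (((((a & 1) ^ 0) & 1) & 1) & 1)
(2) ((a & 1) ^ 0)  =[xor_comm →]=  (0 ^ (a & 1))    ⊢ ((((0 ^ (a & 1)) & 1) & 1) & 1)
(3) ((((0 ^ (a & 1)) & 1) & 1) & 1)  =[and_true →]=  (((0 ^ (a & 1)) & 1) & 1)
(4) (((0 ^ (a & 1)) & 1) & 1)  =[and_true →]=  ((0 ^ (a & 1)) & 1)
(5) ((0 ^ (a & 1)) & 1)  =[and_true →]=  (0 ^ (a & 1))
(6) (a & 1)  =[and_true →]=  a    ⊢ cost 4, within 4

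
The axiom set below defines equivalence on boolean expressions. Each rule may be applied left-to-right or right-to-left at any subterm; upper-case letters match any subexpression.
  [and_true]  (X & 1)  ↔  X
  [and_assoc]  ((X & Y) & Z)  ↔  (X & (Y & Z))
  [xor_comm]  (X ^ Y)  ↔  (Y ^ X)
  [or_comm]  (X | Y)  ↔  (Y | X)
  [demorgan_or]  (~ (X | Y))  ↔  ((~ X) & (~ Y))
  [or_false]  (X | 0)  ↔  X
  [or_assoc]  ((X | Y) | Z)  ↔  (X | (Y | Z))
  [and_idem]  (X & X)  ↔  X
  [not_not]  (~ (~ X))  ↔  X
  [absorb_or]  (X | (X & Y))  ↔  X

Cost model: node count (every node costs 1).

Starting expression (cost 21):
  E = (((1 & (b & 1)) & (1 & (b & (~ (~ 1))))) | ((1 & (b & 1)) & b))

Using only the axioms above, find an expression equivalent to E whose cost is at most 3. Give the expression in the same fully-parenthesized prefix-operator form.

(1 & b)   [cost 3]

1. [not_not →] (~ (~ 1))  →  1;  E = (((1 & (b & 1)) & (1 & (b & 1))) | ((1 & (b & 1)) & b))
2. [and_idem →] ((1 & (b & 1)) & (1 & (b & 1)))  →  (1 & (b & 1));  E = ((1 & (b & 1)) | ((1 & (b & 1)) & b))
3. [absorb_or →] ((1 & (b & 1)) | ((1 & (b & 1)) & b))  →  (1 & (b & 1))
4. [and_true →] (b & 1)  →  b;  cost 3 ≤ 3, done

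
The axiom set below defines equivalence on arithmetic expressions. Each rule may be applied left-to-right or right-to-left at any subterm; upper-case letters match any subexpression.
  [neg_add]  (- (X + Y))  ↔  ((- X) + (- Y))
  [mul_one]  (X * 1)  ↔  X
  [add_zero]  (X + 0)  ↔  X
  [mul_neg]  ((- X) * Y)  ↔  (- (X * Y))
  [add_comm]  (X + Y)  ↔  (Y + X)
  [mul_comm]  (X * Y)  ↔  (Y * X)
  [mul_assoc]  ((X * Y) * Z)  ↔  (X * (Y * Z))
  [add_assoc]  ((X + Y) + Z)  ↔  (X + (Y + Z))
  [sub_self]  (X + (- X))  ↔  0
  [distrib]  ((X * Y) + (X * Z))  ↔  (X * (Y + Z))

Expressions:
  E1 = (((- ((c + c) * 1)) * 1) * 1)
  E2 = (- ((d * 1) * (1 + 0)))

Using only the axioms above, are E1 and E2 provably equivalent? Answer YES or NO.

All listed rules preserve value, hence provable equivalence implies equal values everywhere; look for a separating assignment.
c=0, d=1 gives E1 ↦ 0, E2 ↦ -1; values differ ⇒ not provably equivalent.

NO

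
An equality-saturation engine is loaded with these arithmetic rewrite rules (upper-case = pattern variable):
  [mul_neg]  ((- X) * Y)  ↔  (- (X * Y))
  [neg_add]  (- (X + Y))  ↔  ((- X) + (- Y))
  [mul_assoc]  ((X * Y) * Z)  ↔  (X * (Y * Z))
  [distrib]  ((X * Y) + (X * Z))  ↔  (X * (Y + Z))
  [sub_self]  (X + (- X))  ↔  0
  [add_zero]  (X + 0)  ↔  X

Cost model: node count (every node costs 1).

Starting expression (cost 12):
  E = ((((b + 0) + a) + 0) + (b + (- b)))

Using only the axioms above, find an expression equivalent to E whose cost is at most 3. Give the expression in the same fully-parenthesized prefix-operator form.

(b + a)   [cost 3]

step 1: add_zero (→) rewrites (((b + 0) + a) + 0) into ((b + 0) + a), now (((b + 0) + a) + (b + (- b)))
step 2: sub_self (→) rewrites (b + (- b)) into 0, now (((b + 0) + a) + 0)
step 3: add_zero (→) rewrites (b + 0) into b, now ((b + a) + 0)
step 4: add_zero (→) rewrites ((b + a) + 0) into (b + a), reaching cost 3 (bound 3)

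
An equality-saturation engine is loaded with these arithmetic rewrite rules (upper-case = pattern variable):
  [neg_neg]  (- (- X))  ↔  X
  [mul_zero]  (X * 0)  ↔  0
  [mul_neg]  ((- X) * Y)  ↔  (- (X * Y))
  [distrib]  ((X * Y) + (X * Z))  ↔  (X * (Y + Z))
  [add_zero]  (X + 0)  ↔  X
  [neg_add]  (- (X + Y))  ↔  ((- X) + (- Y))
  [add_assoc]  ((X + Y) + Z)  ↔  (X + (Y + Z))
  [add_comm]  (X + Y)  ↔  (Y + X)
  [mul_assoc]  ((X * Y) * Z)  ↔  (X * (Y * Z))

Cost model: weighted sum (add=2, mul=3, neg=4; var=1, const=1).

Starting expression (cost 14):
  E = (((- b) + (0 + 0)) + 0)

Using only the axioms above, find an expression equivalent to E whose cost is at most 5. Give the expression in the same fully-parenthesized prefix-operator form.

step 1: add_zero (→) rewrites (0 + 0) into 0, now (((- b) + 0) + 0)
step 2: add_zero (→) rewrites ((- b) + 0) into (- b), now ((- b) + 0)
step 3: add_zero (→) rewrites ((- b) + 0) into (- b), reaching cost 5 (bound 5)

(- b)   [cost 5]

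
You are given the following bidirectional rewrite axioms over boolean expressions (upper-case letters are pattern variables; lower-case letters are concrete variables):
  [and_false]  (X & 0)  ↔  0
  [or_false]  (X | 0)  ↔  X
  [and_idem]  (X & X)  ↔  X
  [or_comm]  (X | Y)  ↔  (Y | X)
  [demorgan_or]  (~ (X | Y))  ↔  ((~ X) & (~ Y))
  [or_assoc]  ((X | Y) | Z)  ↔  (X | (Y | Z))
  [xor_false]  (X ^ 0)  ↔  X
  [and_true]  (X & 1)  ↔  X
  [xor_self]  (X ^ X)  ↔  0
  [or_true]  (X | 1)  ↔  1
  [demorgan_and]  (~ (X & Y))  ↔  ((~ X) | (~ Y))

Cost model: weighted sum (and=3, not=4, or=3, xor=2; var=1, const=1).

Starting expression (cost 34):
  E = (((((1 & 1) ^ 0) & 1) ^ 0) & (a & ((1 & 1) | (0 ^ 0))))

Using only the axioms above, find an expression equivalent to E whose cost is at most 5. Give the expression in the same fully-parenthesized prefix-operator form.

(1) ((1 & 1) ^ 0)  =[xor_false →]=  (1 & 1)    ⊢ ((((1 & 1) & 1) ^ 0) & (a & ((1 & 1) | (0 ^ 0))))
(2) (1 & 1)  =[and_true →]=  1    ⊢ (((1 & 1) ^ 0) & (a & ((1 & 1) | (0 ^ 0))))
(3) (0 ^ 0)  =[xor_false →]=  0    ⊢ (((1 & 1) ^ 0) & (a & ((1 & 1) | 0)))
(4) ((1 & 1) | 0)  =[or_false →]=  (1 & 1)    ⊢ (((1 & 1) ^ 0) & (a & (1 & 1)))
(5) (1 & 1)  =[and_true →]=  1    ⊢ (((1 & 1) ^ 0) & (a & 1))
(6) (1 & 1)  =[and_true →]=  1    ⊢ ((1 ^ 0) & (a & 1))
(7) (a & 1)  =[and_true →]=  a    ⊢ ((1 ^ 0) & a)
(8) (1 ^ 0)  =[xor_false →]=  1    ⊢ cost 5, within 5

(1 & a)   [cost 5]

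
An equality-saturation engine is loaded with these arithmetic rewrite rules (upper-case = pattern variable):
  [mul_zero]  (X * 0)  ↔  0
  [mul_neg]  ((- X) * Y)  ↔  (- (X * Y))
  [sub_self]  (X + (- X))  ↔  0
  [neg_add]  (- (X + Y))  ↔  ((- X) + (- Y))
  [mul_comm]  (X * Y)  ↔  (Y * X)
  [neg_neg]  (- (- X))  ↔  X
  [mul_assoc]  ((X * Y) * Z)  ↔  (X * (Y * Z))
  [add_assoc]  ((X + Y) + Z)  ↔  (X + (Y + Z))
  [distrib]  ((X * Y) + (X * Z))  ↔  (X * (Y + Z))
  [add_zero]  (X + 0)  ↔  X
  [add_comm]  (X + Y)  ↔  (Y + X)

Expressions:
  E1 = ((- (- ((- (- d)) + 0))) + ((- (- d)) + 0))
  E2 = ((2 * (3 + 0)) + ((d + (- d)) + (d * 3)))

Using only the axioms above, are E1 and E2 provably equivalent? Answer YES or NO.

Every axiom is a valid identity, so a rewrite proof would force E1 and E2 to agree under every assignment.
At d=0: E1 = 0 but E2 = 6; they differ, so no derivation exists.

NO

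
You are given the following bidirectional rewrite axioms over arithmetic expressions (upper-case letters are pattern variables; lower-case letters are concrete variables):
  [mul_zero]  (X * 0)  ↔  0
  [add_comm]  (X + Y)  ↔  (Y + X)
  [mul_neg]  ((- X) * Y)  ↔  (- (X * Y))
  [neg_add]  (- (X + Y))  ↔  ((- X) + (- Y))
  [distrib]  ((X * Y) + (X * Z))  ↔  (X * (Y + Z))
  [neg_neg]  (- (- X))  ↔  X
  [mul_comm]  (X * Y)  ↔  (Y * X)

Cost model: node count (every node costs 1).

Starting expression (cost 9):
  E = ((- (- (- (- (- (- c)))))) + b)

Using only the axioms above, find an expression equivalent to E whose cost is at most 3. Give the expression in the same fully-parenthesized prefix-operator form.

(c + b)   [cost 3]

1. [neg_neg →] (- (- (- (- (- c)))))  →  (- (- (- c)));  E = ((- (- (- (- c)))) + b)
2. [neg_neg →] (- (- (- (- c))))  →  (- (- c));  E = ((- (- c)) + b)
3. [neg_neg →] (- (- c))  →  c;  cost 3 ≤ 3, done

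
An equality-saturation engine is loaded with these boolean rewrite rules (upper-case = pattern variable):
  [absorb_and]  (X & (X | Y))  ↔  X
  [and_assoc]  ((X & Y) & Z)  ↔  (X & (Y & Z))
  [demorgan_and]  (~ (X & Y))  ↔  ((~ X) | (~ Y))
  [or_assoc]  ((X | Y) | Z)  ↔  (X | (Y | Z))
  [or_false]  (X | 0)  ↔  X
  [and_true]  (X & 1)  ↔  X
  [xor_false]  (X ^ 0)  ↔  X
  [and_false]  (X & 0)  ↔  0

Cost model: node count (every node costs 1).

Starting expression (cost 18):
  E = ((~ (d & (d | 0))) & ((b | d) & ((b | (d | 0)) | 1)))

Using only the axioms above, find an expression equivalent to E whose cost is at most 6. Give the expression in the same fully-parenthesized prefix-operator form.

((~ d) & (b | d))   [cost 6]

(1) (d & (d | 0))  =[absorb_and →]=  d    ⊢ ((~ d) & ((b | d) & ((b | (d | 0)) | 1)))
(2) (d | 0)  =[or_false →]=  d    ⊢ ((~ d) & ((b | d) & ((b | d) | 1)))
(3) ((b | d) & ((b | d) | 1))  =[absorb_and →]=  (b | d)    ⊢ cost 6, within 6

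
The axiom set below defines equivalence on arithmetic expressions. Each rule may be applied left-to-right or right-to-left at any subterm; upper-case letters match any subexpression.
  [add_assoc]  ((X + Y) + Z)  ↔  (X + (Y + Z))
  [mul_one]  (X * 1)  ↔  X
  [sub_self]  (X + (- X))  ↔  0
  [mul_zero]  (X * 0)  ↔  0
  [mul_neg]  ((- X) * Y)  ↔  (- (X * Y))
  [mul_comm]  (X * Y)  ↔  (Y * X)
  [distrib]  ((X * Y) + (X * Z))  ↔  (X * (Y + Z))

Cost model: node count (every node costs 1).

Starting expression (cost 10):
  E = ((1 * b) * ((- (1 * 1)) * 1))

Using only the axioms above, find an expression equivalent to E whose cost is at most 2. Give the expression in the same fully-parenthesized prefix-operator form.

1. [mul_one →] (1 * 1)  →  1;  E = ((1 * b) * ((- 1) * 1))
2. [mul_one →] ((- 1) * 1)  →  (- 1);  E = ((1 * b) * (- 1))
3. [mul_comm →] (1 * b)  →  (b * 1);  E = ((b * 1) * (- 1))
4. [mul_comm →] ((b * 1) * (- 1))  →  ((- 1) * (b * 1))
5. [mul_neg →] ((- 1) * (b * 1))  →  (- (1 * (b * 1)))
6. [mul_one →] (b * 1)  →  b;  E = (- (1 * b))
7. [mul_comm →] (1 * b)  →  (b * 1);  E = (- (b * 1))
8. [mul_one →] (b * 1)  →  b;  cost 2 ≤ 2, done

(- b)   [cost 2]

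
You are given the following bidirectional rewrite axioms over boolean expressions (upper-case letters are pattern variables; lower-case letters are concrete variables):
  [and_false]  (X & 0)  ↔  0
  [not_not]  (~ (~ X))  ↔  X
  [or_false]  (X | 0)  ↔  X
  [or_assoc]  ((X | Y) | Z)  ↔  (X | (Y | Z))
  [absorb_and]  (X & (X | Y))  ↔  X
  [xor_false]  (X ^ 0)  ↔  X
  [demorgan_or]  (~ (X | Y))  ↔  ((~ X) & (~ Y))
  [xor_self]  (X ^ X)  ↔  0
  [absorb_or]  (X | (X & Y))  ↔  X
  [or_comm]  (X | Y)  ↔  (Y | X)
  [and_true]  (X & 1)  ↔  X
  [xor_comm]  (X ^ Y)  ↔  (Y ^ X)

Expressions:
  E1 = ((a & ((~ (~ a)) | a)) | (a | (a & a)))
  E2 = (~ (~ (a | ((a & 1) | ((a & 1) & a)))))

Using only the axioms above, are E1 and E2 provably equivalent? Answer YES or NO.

(1) (~ (~ a))  =[not_not →]=  a    ⊢ ((a & (a | a)) | (a | (a & a)))
(2) (a & (a | a))  =[absorb_and →]=  a    ⊢ (a | (a | (a & a)))
(3) (a | (a & a))  =[absorb_or →]=  a    ⊢ (a | a)
(4) (a | a)  =[not_not ←]=  (~ (~ (a | a)))
(5) a  =[and_true ←]=  (a & 1)    ⊢ (~ (~ (a | (a & 1))))
(6) (a & 1)  =[absorb_or ←]=  ((a & 1) | ((a & 1) & a))    ⊢ E2

YES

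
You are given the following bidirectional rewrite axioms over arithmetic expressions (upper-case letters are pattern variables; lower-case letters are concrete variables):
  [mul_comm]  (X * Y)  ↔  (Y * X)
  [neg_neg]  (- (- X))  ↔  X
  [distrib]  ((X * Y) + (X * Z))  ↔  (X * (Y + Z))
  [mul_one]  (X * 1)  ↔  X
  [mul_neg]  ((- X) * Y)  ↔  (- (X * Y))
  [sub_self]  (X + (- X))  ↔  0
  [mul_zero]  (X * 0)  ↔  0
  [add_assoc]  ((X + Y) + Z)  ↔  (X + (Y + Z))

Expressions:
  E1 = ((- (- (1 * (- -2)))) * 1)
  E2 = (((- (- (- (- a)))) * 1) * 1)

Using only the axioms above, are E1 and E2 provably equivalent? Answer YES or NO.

All listed rules preserve value, hence provable equivalence implies equal values everywhere; look for a separating assignment.
a=0 gives E1 ↦ 2, E2 ↦ 0; values differ ⇒ not provably equivalent.

NO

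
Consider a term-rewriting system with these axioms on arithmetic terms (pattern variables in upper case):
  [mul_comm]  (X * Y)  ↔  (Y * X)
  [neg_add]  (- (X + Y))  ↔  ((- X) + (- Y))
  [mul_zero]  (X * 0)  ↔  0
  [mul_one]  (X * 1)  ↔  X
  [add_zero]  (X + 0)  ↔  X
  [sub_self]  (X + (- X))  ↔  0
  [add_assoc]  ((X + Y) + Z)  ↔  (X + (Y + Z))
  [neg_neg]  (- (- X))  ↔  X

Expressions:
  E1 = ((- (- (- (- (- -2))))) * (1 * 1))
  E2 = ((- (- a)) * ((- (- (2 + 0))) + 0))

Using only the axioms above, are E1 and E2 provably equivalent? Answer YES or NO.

NO

The axioms are sound identities: if E1 ↔* E2 then E1 and E2 evaluate identically under any assignment.
Under a=0: E1 evaluates to 2, E2 to 0. Distinct ⇒ no rewrite sequence connects them.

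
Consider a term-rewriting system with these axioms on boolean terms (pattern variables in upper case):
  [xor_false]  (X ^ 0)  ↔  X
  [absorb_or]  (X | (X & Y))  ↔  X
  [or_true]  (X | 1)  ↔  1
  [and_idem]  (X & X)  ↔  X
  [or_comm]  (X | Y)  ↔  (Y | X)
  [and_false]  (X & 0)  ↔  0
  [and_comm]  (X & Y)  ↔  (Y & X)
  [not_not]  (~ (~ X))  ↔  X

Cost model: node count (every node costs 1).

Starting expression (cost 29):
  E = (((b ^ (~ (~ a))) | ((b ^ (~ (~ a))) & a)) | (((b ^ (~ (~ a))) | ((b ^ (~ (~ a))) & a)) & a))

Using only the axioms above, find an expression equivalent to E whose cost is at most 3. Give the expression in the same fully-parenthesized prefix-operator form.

1. [absorb_or →] (((b ^ (~ (~ a))) | ((b ^ (~ (~ a))) & a)) | (((b ^ (~ (~ a))) | ((b ^ (~ (~ a))) & a)) & a))  →  ((b ^ (~ (~ a))) | ((b ^ (~ (~ a))) & a))
2. [absorb_or →] ((b ^ (~ (~ a))) | ((b ^ (~ (~ a))) & a))  →  (b ^ (~ (~ a)))
3. [not_not →] (~ (~ a))  →  a;  cost 3 ≤ 3, done

(b ^ a)   [cost 3]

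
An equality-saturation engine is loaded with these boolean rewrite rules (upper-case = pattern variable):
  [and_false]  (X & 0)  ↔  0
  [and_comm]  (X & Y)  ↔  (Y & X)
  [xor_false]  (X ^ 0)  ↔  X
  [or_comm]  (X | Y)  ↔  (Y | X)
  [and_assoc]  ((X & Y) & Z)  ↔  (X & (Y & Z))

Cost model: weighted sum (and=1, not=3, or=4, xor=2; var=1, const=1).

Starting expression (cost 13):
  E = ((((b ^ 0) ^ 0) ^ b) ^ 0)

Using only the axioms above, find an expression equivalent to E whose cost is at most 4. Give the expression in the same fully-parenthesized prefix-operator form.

step 1: xor_false (→) rewrites ((b ^ 0) ^ 0) into (b ^ 0), now (((b ^ 0) ^ b) ^ 0)
step 2: xor_false (→) rewrites (b ^ 0) into b, now ((b ^ b) ^ 0)
step 3: xor_false (→) rewrites ((b ^ b) ^ 0) into (b ^ b), reaching cost 4 (bound 4)

(b ^ b)   [cost 4]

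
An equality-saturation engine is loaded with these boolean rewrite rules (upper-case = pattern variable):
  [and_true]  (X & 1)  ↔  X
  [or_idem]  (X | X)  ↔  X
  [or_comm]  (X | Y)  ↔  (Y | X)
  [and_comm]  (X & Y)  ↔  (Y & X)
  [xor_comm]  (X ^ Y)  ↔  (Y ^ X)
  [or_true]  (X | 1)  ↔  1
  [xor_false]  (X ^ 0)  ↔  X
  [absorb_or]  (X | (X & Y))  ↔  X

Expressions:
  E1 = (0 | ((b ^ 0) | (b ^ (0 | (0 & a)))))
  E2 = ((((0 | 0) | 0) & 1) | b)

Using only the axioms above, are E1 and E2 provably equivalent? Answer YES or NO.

YES

step 1: absorb_or (→) rewrites (0 | (0 & a)) into 0, now (0 | ((b ^ 0) | (b ^ 0)))
step 2: or_idem (→) rewrites ((b ^ 0) | (b ^ 0)) into (b ^ 0), now (0 | (b ^ 0))
step 3: xor_false (→) rewrites (b ^ 0) into b, now (0 | b)
step 4: or_idem (←) rewrites 0 into (0 | 0), now ((0 | 0) | b)
step 5: and_true (←) rewrites (0 | 0) into ((0 | 0) & 1), now (((0 | 0) & 1) | b)
step 6: or_idem (←) rewrites 0 into (0 | 0), which is E2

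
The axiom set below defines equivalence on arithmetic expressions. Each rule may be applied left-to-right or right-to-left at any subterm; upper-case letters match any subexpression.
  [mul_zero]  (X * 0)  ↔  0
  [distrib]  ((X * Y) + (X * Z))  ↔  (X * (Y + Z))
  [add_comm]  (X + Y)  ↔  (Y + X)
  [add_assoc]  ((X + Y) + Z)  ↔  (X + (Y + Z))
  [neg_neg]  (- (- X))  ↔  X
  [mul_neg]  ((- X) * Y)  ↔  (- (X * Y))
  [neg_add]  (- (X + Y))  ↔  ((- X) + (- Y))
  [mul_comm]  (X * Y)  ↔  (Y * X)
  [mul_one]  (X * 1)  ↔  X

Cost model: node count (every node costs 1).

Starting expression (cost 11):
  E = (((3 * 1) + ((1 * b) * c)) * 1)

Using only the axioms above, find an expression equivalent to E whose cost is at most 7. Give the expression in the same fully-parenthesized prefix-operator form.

1. [mul_comm →] (1 * b)  →  (b * 1);  E = (((3 * 1) + ((b * 1) * c)) * 1)
2. [mul_one →] (b * 1)  →  b;  E = (((3 * 1) + (b * c)) * 1)
3. [mul_one →] (((3 * 1) + (b * c)) * 1)  →  ((3 * 1) + (b * c));  cost 7 ≤ 7, done

((3 * 1) + (b * c))   [cost 7]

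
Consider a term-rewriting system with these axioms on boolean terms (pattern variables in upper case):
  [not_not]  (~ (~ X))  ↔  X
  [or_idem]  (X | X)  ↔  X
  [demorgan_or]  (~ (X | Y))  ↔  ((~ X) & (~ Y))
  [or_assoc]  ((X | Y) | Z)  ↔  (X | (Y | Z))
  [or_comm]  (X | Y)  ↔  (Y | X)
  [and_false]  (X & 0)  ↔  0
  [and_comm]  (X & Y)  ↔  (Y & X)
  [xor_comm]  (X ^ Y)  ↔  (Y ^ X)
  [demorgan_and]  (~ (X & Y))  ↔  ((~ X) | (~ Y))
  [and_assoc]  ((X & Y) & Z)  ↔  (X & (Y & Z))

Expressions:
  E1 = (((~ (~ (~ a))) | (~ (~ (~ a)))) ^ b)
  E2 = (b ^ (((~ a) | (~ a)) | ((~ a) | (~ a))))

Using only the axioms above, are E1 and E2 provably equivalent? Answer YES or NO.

YES

1. [not_not →] (~ (~ a))  →  a;  E1 = (((~ a) | (~ (~ (~ a)))) ^ b)
2. [not_not →] (~ (~ a))  →  a;  E1 = (((~ a) | (~ a)) ^ b)
3. [or_idem →] ((~ a) | (~ a))  →  (~ a);  E1 = ((~ a) ^ b)
4. [xor_comm →] ((~ a) ^ b)  →  (b ^ (~ a))
5. [or_idem ←] (~ a)  →  ((~ a) | (~ a));  E1 = (b ^ ((~ a) | (~ a)))
6. [or_idem ←] ((~ a) | (~ a))  →  (((~ a) | (~ a)) | ((~ a) | (~ a)));  this is E2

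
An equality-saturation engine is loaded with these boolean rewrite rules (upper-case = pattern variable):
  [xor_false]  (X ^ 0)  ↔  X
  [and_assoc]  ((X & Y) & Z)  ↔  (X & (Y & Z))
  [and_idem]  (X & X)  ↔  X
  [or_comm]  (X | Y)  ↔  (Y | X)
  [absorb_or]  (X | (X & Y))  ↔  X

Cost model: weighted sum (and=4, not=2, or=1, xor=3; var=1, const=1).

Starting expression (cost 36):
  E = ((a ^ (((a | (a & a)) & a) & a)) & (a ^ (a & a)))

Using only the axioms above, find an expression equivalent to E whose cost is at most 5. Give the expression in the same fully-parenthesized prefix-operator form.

(1) (a | (a & a))  =[absorb_or →]=  a    ⊢ ((a ^ ((a & a) & a)) & (a ^ (a & a)))
(2) (a & a)  =[and_idem →]=  a    ⊢ ((a ^ (a & a)) & (a ^ (a & a)))
(3) ((a ^ (a & a)) & (a ^ (a & a)))  =[and_idem →]=  (a ^ (a & a))
(4) (a & a)  =[and_idem →]=  a    ⊢ cost 5, within 5

(a ^ a)   [cost 5]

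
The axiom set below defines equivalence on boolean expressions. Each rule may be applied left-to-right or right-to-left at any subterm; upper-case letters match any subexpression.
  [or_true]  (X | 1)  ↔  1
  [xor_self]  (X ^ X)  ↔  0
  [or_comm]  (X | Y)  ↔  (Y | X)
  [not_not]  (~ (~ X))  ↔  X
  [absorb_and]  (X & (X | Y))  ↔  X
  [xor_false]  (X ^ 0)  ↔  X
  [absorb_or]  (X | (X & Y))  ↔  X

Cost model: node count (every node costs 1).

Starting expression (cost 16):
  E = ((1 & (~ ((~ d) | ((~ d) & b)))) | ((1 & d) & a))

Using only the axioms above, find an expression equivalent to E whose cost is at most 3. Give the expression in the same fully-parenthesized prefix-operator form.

(1 & d)   [cost 3]

(1) ((~ d) | ((~ d) & b))  =[absorb_or →]=  (~ d)    ⊢ ((1 & (~ (~ d))) | ((1 & d) & a))
(2) (~ (~ d))  =[not_not →]=  d    ⊢ ((1 & d) | ((1 & d) & a))
(3) ((1 & d) | ((1 & d) & a))  =[absorb_or →]=  (1 & d)    ⊢ cost 3, within 3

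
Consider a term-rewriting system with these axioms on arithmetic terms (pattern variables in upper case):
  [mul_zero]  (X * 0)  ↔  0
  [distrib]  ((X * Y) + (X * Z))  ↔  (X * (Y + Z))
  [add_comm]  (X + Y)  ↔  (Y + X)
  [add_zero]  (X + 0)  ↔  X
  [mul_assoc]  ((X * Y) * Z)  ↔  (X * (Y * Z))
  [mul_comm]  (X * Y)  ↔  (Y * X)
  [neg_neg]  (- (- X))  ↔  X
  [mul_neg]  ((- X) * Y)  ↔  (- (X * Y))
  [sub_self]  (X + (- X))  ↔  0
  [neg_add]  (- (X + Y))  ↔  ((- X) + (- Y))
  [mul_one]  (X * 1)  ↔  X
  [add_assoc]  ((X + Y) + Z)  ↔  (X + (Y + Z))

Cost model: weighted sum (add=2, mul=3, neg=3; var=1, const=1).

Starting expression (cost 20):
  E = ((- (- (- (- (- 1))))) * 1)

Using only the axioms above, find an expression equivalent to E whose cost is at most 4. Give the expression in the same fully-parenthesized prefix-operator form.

(- 1)   [cost 4]

(1) (- (- (- 1)))  =[neg_neg →]=  (- 1)    ⊢ ((- (- (- 1))) * 1)
(2) (- (- (- 1)))  =[neg_neg →]=  (- 1)    ⊢ ((- 1) * 1)
(3) ((- 1) * 1)  =[mul_one →]=  (- 1)    ⊢ cost 4, within 4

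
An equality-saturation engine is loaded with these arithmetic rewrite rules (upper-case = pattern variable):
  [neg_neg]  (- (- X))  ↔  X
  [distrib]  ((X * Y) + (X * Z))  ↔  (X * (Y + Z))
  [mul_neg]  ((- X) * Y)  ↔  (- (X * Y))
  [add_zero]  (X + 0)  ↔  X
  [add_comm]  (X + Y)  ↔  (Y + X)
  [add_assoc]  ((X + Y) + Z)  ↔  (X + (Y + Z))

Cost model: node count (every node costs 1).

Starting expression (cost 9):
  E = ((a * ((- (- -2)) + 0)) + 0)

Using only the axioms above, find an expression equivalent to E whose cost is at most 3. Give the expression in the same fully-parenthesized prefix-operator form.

(a * -2)   [cost 3]

1. [neg_neg →] (- (- -2))  →  -2;  E = ((a * (-2 + 0)) + 0)
2. [add_zero →] (-2 + 0)  →  -2;  E = ((a * -2) + 0)
3. [add_zero →] ((a * -2) + 0)  →  (a * -2);  cost 3 ≤ 3, done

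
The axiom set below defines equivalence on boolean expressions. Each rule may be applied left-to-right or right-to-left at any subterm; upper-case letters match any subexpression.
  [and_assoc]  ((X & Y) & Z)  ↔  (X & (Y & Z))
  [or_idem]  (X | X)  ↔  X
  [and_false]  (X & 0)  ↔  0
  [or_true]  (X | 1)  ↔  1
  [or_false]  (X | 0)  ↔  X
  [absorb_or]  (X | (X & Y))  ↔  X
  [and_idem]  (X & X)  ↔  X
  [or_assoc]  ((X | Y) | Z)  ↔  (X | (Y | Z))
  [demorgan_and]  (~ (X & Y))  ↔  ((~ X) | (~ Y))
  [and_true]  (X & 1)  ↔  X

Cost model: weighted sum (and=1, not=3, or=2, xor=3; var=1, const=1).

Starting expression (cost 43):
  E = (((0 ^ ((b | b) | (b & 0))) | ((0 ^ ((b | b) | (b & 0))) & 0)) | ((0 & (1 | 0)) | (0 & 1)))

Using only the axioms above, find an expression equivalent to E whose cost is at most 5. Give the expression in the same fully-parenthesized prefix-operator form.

(1) ((0 ^ ((b | b) | (b & 0))) | ((0 ^ ((b | b) | (b & 0))) & 0))  =[absorb_or →]=  (0 ^ ((b | b) | (b & 0)))    ⊢ ((0 ^ ((b | b) | (b & 0))) | ((0 & (1 | 0)) | (0 & 1)))
(2) (0 & 1)  =[and_true →]=  0    ⊢ ((0 ^ ((b | b) | (b & 0))) | ((0 & (1 | 0)) | 0))
(3) (1 | 0)  =[or_false →]=  1    ⊢ ((0 ^ ((b | b) | (b & 0))) | ((0 & 1) | 0))
(4) (b | b)  =[or_idem →]=  b    ⊢ ((0 ^ (b | (b & 0))) | ((0 & 1) | 0))
(5) (b | (b & 0))  =[absorb_or →]=  b    ⊢ ((0 ^ b) | ((0 & 1) | 0))
(6) ((0 & 1) | 0)  =[or_false →]=  (0 & 1)    ⊢ ((0 ^ b) | (0 & 1))
(7) (0 & 1)  =[and_true →]=  0    ⊢ ((0 ^ b) | 0)
(8) ((0 ^ b) | 0)  =[or_false →]=  (0 ^ b)    ⊢ cost 5, within 5

(0 ^ b)   [cost 5]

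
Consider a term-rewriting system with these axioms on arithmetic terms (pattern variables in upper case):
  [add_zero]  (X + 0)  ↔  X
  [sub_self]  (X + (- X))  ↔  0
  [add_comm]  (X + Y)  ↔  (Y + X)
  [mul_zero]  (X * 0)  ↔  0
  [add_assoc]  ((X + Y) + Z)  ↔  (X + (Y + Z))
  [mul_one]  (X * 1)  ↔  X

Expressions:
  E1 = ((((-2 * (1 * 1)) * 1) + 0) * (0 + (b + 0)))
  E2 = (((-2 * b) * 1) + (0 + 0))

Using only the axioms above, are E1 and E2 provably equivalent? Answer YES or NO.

YES

1. [mul_one →] (1 * 1)  →  1;  E1 = ((((-2 * 1) * 1) + 0) * (0 + (b + 0)))
2. [add_zero →] (b + 0)  →  b;  E1 = ((((-2 * 1) * 1) + 0) * (0 + b))
3. [mul_one →] (-2 * 1)  →  -2;  E1 = (((-2 * 1) + 0) * (0 + b))
4. [add_comm →] (0 + b)  →  (b + 0);  E1 = (((-2 * 1) + 0) * (b + 0))
5. [mul_one →] (-2 * 1)  →  -2;  E1 = ((-2 + 0) * (b + 0))
6. [add_zero →] (b + 0)  →  b;  E1 = ((-2 + 0) * b)
7. [add_zero →] (-2 + 0)  →  -2;  E1 = (-2 * b)
8. [add_zero ←] (-2 * b)  →  ((-2 * b) + 0)
9. [add_zero ←] 0  →  (0 + 0);  E1 = ((-2 * b) + (0 + 0))
10. [mul_one ←] (-2 * b)  →  ((-2 * b) * 1);  this is E2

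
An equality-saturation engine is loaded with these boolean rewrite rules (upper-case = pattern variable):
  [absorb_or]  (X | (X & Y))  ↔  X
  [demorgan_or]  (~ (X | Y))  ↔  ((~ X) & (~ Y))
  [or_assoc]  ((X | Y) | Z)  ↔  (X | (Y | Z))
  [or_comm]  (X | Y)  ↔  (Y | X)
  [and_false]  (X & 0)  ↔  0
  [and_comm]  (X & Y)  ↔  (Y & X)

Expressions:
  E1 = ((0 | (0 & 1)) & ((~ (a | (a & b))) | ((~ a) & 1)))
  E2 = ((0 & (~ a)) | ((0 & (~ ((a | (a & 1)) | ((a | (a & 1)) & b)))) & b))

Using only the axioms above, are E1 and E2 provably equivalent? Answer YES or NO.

YES

(1) (a | (a & b))  =[absorb_or →]=  a    ⊢ ((0 | (0 & 1)) & ((~ a) | ((~ a) & 1)))
(2) ((~ a) | ((~ a) & 1))  =[absorb_or →]=  (~ a)    ⊢ ((0 | (0 & 1)) & (~ a))
(3) (0 | (0 & 1))  =[absorb_or →]=  0    ⊢ (0 & (~ a))
(4) (0 & (~ a))  =[absorb_or ←]=  ((0 & (~ a)) | ((0 & (~ a)) & b))
(5) a  =[absorb_or ←]=  (a | (a & 1))    ⊢ ((0 & (~ a)) | ((0 & (~ (a | (a & 1)))) & b))
(6) (a | (a & 1))  =[absorb_or ←]=  ((a | (a & 1)) | ((a | (a & 1)) & b))    ⊢ E2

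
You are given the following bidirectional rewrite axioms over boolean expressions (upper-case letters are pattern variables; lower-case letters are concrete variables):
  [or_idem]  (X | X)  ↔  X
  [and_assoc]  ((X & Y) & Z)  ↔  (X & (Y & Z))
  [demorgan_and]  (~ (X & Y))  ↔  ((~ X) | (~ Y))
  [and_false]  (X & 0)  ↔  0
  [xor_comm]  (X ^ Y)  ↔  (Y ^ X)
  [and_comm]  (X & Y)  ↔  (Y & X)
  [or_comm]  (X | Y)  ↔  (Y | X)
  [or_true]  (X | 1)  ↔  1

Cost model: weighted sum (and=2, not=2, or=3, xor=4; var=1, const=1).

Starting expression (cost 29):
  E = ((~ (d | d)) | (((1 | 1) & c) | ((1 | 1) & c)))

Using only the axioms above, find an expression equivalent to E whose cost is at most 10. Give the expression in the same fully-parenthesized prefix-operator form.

1. [or_idem →] (((1 | 1) & c) | ((1 | 1) & c))  →  ((1 | 1) & c);  E = ((~ (d | d)) | ((1 | 1) & c))
2. [or_idem →] (d | d)  →  d;  E = ((~ d) | ((1 | 1) & c))
3. [or_idem →] (1 | 1)  →  1;  cost 10 ≤ 10, done

((~ d) | (1 & c))   [cost 10]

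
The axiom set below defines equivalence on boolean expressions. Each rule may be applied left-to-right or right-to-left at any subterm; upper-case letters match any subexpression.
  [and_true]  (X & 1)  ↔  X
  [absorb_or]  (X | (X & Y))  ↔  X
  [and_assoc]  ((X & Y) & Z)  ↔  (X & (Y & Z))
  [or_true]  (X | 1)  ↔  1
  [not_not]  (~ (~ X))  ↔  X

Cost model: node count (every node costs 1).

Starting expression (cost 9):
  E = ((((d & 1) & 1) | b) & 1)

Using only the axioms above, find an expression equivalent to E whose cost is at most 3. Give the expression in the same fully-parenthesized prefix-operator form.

(d | b)   [cost 3]

step 1: and_true (→) rewrites ((d & 1) & 1) into (d & 1), now (((d & 1) | b) & 1)
step 2: and_true (→) rewrites (d & 1) into d, now ((d | b) & 1)
step 3: and_true (→) rewrites ((d | b) & 1) into (d | b), reaching cost 3 (bound 3)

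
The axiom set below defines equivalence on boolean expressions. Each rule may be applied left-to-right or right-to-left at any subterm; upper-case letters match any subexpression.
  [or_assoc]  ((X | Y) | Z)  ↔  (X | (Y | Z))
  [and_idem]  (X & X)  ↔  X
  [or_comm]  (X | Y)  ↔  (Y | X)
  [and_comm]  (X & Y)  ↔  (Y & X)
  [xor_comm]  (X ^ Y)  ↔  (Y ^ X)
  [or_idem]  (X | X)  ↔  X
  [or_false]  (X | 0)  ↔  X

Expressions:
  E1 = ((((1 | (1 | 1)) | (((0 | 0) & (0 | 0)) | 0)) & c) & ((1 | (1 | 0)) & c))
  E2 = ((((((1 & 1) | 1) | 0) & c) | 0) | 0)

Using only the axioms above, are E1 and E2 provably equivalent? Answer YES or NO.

1. [or_false →] (((0 | 0) & (0 | 0)) | 0)  →  ((0 | 0) & (0 | 0));  E1 = ((((1 | (1 | 1)) | ((0 | 0) & (0 | 0))) & c) & ((1 | (1 | 0)) & c))
2. [or_comm →] (1 | (1 | 1))  →  ((1 | 1) | 1);  E1 = (((((1 | 1) | 1) | ((0 | 0) & (0 | 0))) & c) & ((1 | (1 | 0)) & c))
3. [or_false →] (1 | 0)  →  1;  E1 = (((((1 | 1) | 1) | ((0 | 0) & (0 | 0))) & c) & ((1 | 1) & c))
4. [or_idem →] (1 | 1)  →  1;  E1 = ((((1 | 1) | ((0 | 0) & (0 | 0))) & c) & ((1 | 1) & c))
5. [and_idem →] ((0 | 0) & (0 | 0))  →  (0 | 0);  E1 = ((((1 | 1) | (0 | 0)) & c) & ((1 | 1) & c))
6. [or_idem →] (0 | 0)  →  0;  E1 = ((((1 | 1) | 0) & c) & ((1 | 1) & c))
7. [or_false →] ((1 | 1) | 0)  →  (1 | 1);  E1 = (((1 | 1) & c) & ((1 | 1) & c))
8. [and_idem →] (((1 | 1) & c) & ((1 | 1) & c))  →  ((1 | 1) & c)
9. [or_false ←] (1 | 1)  →  ((1 | 1) | 0);  E1 = (((1 | 1) | 0) & c)
10. [and_idem ←] 1  →  (1 & 1);  E1 = ((((1 & 1) | 1) | 0) & c)
11. [or_false ←] ((((1 & 1) | 1) | 0) & c)  →  (((((1 & 1) | 1) | 0) & c) | 0)
12. [or_false ←] ((((1 & 1) | 1) | 0) & c)  →  (((((1 & 1) | 1) | 0) & c) | 0);  this is E2

YES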